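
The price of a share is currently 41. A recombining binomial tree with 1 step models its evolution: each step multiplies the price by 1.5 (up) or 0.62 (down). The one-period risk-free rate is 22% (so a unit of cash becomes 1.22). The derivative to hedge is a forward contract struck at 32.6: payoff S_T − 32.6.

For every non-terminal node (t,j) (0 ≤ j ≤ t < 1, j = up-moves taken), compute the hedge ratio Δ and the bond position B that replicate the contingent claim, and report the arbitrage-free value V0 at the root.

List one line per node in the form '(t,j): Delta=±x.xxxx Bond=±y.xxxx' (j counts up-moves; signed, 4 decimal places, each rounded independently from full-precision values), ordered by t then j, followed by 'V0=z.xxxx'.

Risk-neutral probability p* = (R−d)/(u−d) = (1.22−0.62)/(1.5−0.62) = 0.6818.
Terminal values V(1,·): V(1,0)=-7.1800, V(1,1)=28.9000
(0,0): S=41.0000. Δ = (V_up−V_dn)/(S_up−S_dn) = (28.9000−-7.1800)/(61.5000−25.4200) = 1.0000. V = [p*·28.9000 + (1−p*)·-7.1800]/1.22 = 14.2787. B = V − Δ·S = -26.7213.
Each (Δ,B) replicates both successor values, so the strategy is self-financing and V0 is arbitrage-free.

(0,0): Delta=1.0000 Bond=-26.7213
V0=14.2787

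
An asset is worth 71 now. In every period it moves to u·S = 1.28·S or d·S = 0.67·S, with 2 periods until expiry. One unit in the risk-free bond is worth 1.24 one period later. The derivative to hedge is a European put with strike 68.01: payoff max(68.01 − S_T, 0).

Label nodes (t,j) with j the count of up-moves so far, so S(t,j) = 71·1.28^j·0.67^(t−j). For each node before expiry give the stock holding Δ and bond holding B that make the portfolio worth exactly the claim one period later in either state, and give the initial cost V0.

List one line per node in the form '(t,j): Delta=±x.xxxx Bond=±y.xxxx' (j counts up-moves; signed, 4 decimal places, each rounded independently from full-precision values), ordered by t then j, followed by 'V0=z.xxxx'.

Since d<R<u, set p* = (R−d)/(u−d) = 0.9344; price each node as the discounted p*-expectation of its children.
Payoff layer (t=2): V(2,0)=36.1381, V(2,1)=7.1204, V(2,2)=0.0000
Node (1,0) S=47.5700: V=(p*·7.1204+(1−p*)·36.1381)/1.24=7.2768; Δ=(7.1204−36.1381)/(60.8896−31.8719)=-1.0000; B=V−Δ·S=54.8468
Node (1,1) S=90.8800: V=(p*·0.0000+(1−p*)·7.1204)/1.24=0.3765; Δ=(0.0000−7.1204)/(116.3264−60.8896)=-0.1284; B=V−Δ·S=12.0493
Node (0,0) S=71.0000: V=(p*·0.3765+(1−p*)·7.2768)/1.24=0.6686; Δ=(0.3765−7.2768)/(90.8800−47.5700)=-0.1593; B=V−Δ·S=11.9804
The time-0 hedge costs 0.6686, which is the no-arbitrage price.

(0,0): Delta=-0.1593 Bond=11.9804
(1,0): Delta=-1.0000 Bond=54.8468
(1,1): Delta=-0.1284 Bond=12.0493
V0=0.6686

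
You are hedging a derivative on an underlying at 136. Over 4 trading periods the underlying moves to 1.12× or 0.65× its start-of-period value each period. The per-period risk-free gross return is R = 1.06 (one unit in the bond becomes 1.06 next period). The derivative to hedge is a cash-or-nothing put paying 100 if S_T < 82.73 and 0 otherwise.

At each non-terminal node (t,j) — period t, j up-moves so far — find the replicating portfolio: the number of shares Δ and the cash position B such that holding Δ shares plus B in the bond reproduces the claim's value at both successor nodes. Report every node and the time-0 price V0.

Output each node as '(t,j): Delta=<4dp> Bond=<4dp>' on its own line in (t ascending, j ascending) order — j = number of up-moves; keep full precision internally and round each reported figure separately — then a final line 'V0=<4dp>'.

(0,0): Delta=-0.3828 Bond=58.5532
(1,0): Delta=-1.6301 Bond=172.3248
(1,1): Delta=-0.2769 Bond=45.9311
(2,0): Delta=0.0000 Bond=88.9996
(2,1): Delta=-1.7685 Bond=196.3713
(2,2): Delta=-0.1502 Bond=27.0746
(3,0): Delta=0.0000 Bond=94.3396
(3,1): Delta=0.0000 Bond=94.3396
(3,2): Delta=-1.9187 Bond=224.8093
(3,3): Delta=0.0000 Bond=0.0000
V0=6.4900

No-arbitrage ⇒ martingale measure with p* = (R−d)/(u−d) = 0.8723.
Terminal payoffs: V(4,0)=100.0000, V(4,1)=100.0000, V(4,2)=100.0000, V(4,3)=0.0000, V(4,4)=0.0000
  t=3,j=0: stock 37.3490 → up 41.8309 (V=100.0000), down 24.2769 (V=100.0000). Price 94.3396; hedge Δ=0.0000, bond B=94.3396.
  t=3,j=1: stock 64.3552 → up 72.0778 (V=100.0000), down 41.8309 (V=100.0000). Price 94.3396; hedge Δ=0.0000, bond B=94.3396.
  t=3,j=2: stock 110.8890 → up 124.1956 (V=0.0000), down 72.0778 (V=100.0000). Price 12.0434; hedge Δ=-1.9187, bond B=224.8093.
  t=3,j=3: stock 191.0702 → up 213.9986 (V=0.0000), down 124.1956 (V=0.0000). Price 0.0000; hedge Δ=0.0000, bond B=0.0000.
  t=2,j=0: stock 57.4600 → up 64.3552 (V=94.3396), down 37.3490 (V=94.3396). Price 88.9996; hedge Δ=0.0000, bond B=88.9996.
  t=2,j=1: stock 99.0080 → up 110.8890 (V=12.0434), down 64.3552 (V=94.3396). Price 21.2729; hedge Δ=-1.7685, bond B=196.3713.
  t=2,j=2: stock 170.5984 → up 191.0702 (V=0.0000), down 110.8890 (V=12.0434). Price 1.4504; hedge Δ=-0.1502, bond B=27.0746.
  t=1,j=0: stock 88.4000 → up 99.0080 (V=21.2729), down 57.4600 (V=88.9996). Price 28.2253; hedge Δ=-1.6301, bond B=172.3248.
  t=1,j=1: stock 152.3200 → up 170.5984 (V=1.4504), down 99.0080 (V=21.2729). Price 3.7556; hedge Δ=-0.2769, bond B=45.9311.
  t=0,j=0: stock 136.0000 → up 152.3200 (V=3.7556), down 88.4000 (V=28.2253). Price 6.4900; hedge Δ=-0.3828, bond B=58.5532.
The time-0 hedge costs 6.4900, which is the no-arbitrage price.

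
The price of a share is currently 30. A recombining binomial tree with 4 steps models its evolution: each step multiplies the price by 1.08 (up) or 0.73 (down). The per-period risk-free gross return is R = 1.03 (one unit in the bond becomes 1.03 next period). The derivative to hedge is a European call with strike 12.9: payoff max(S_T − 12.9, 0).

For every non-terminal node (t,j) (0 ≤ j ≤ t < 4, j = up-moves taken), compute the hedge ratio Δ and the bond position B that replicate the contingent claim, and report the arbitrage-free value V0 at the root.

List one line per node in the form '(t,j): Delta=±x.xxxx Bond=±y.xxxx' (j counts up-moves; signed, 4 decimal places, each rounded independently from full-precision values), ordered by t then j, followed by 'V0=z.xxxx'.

(0,0): Delta=0.9976 Bond=-11.3855
(1,0): Delta=0.9808 Bond=-11.3598
(1,1): Delta=0.9995 Bond=-11.7883
(2,0): Delta=0.8548 Bond=-9.6848
(2,1): Delta=0.9950 Bond=-12.0366
(2,2): Delta=1.0000 Bond=-12.1595
(3,0): Delta=0.0000 Bond=0.0000
(3,1): Delta=0.9510 Bond=-11.6380
(3,2): Delta=1.0000 Bond=-12.5243
(3,3): Delta=1.0000 Bond=-12.5243
V0=18.5428

No-arbitrage ⇒ martingale measure with p* = (R−d)/(u−d) = 0.8571.
Payoff layer (t=4): V(4,0)=0.0000, V(4,1)=0.0000, V(4,2)=5.7472, V(4,3)=14.6877, V(4,4)=27.9147
Node (3,0) S=11.6705: V=(p*·0.0000+(1−p*)·0.0000)/1.03=0.0000; Δ=(0.0000−0.0000)/(12.6042−8.5195)=0.0000; B=V−Δ·S=0.0000
Node (3,1) S=17.2660: V=(p*·5.7472+(1−p*)·0.0000)/1.03=4.7827; Δ=(5.7472−0.0000)/(18.6472−12.6042)=0.9510; B=V−Δ·S=-11.6380
Node (3,2) S=25.5442: V=(p*·14.6877+(1−p*)·5.7472)/1.03=13.0199; Δ=(14.6877−5.7472)/(27.5877−18.6472)=1.0000; B=V−Δ·S=-12.5243
Node (3,3) S=37.7914: V=(p*·27.9147+(1−p*)·14.6877)/1.03=25.2671; Δ=(27.9147−14.6877)/(40.8147−27.5877)=1.0000; B=V−Δ·S=-12.5243
Node (2,0) S=15.9870: V=(p*·4.7827+(1−p*)·0.0000)/1.03=3.9801; Δ=(4.7827−0.0000)/(17.2660−11.6705)=0.8548; B=V−Δ·S=-9.6848
Node (2,1) S=23.6520: V=(p*·13.0199+(1−p*)·4.7827)/1.03=11.4982; Δ=(13.0199−4.7827)/(25.5442−17.2660)=0.9950; B=V−Δ·S=-12.0366
Node (2,2) S=34.9920: V=(p*·25.2671+(1−p*)·13.0199)/1.03=22.8325; Δ=(25.2671−13.0199)/(37.7914−25.5442)=1.0000; B=V−Δ·S=-12.1595
Node (1,0) S=21.9000: V=(p*·11.4982+(1−p*)·3.9801)/1.03=10.1206; Δ=(11.4982−3.9801)/(23.6520−15.9870)=0.9808; B=V−Δ·S=-11.3598
Node (1,1) S=32.4000: V=(p*·22.8325+(1−p*)·11.4982)/1.03=20.5955; Δ=(22.8325−11.4982)/(34.9920−23.6520)=0.9995; B=V−Δ·S=-11.7883
Node (0,0) S=30.0000: V=(p*·20.5955+(1−p*)·10.1206)/1.03=18.5428; Δ=(20.5955−10.1206)/(32.4000−21.9000)=0.9976; B=V−Δ·S=-11.3855
Root portfolio cost Δ·30+B reproduces V0=18.5428.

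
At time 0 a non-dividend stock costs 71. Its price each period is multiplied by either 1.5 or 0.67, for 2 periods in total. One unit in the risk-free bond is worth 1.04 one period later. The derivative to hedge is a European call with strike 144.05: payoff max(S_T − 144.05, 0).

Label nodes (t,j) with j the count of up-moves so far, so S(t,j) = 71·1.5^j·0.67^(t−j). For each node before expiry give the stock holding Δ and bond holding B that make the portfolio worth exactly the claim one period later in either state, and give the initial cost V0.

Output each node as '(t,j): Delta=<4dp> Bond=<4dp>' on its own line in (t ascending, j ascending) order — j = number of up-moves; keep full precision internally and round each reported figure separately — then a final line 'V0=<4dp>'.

Since d<R<u, set p* = (R−d)/(u−d) = 0.4458; price each node as the discounted p*-expectation of its children.
At expiry t=2: V(2,0)=0.0000, V(2,1)=0.0000, V(2,2)=15.7000
  t=1,j=0: stock 47.5700 → up 71.3550 (V=0.0000), down 31.8719 (V=0.0000). Price 0.0000; hedge Δ=0.0000, bond B=0.0000.
  t=1,j=1: stock 106.5000 → up 159.7500 (V=15.7000), down 71.3550 (V=0.0000). Price 6.7296; hedge Δ=0.1776, bond B=-12.1861.
  t=0,j=0: stock 71.0000 → up 106.5000 (V=6.7296), down 47.5700 (V=0.0000). Price 2.8846; hedge Δ=0.1142, bond B=-5.2234.
Root portfolio cost Δ·71+B reproduces V0=2.8846.

(0,0): Delta=0.1142 Bond=-5.2234
(1,0): Delta=0.0000 Bond=0.0000
(1,1): Delta=0.1776 Bond=-12.1861
V0=2.8846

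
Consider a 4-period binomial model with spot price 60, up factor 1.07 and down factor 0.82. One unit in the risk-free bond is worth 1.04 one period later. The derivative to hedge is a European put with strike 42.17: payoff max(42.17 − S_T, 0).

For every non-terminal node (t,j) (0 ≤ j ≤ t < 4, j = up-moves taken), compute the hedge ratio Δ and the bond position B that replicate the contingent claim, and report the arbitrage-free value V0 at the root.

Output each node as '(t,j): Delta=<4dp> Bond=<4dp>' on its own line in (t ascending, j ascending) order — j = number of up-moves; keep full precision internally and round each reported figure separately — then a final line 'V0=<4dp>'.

(0,0): Delta=-0.0161 Bond=1.0042
(1,0): Delta=-0.1165 Bond=5.9819
(1,1): Delta=-0.0056 Bond=0.3711
(2,0): Delta=-0.6628 Bond=28.2610
(2,1): Delta=-0.0594 Bond=3.2158
(2,2): Delta=0.0000 Bond=0.0000
(3,0): Delta=-1.0000 Bond=40.5481
(3,1): Delta=-0.6275 Bond=27.8701
(3,2): Delta=0.0000 Bond=0.0000
(3,3): Delta=0.0000 Bond=0.0000
V0=0.0379

Under the risk-neutral measure, an up-move has probability p* = (R−d)/(u−d) = 0.8800 and values discount at R = 1.04.
At expiry t=4: V(4,0)=15.0427, V(4,1)=6.7722, V(4,2)=0.0000, V(4,3)=0.0000, V(4,4)=0.0000
(3,0): S=33.0821. Δ = (V_up−V_dn)/(S_up−S_dn) = (6.7722−15.0427)/(35.3978−27.1273) = -1.0000. V = [p*·6.7722 + (1−p*)·15.0427]/1.04 = 7.4660. B = V − Δ·S = 40.5481.
(3,1): S=43.1681. Δ = (V_up−V_dn)/(S_up−S_dn) = (0.0000−6.7722)/(46.1898−35.3978) = -0.6275. V = [p*·0.0000 + (1−p*)·6.7722]/1.04 = 0.7814. B = V − Δ·S = 27.8701.
(3,2): S=56.3291. Δ = (V_up−V_dn)/(S_up−S_dn) = (0.0000−0.0000)/(60.2721−46.1898) = 0.0000. V = [p*·0.0000 + (1−p*)·0.0000]/1.04 = 0.0000. B = V − Δ·S = 0.0000.
(3,3): S=73.5026. Δ = (V_up−V_dn)/(S_up−S_dn) = (0.0000−0.0000)/(78.6478−60.2721) = 0.0000. V = [p*·0.0000 + (1−p*)·0.0000]/1.04 = 0.0000. B = V − Δ·S = 0.0000.
(2,0): S=40.3440. Δ = (V_up−V_dn)/(S_up−S_dn) = (0.7814−7.4660)/(43.1681−33.0821) = -0.6628. V = [p*·0.7814 + (1−p*)·7.4660]/1.04 = 1.5226. B = V − Δ·S = 28.2610.
(2,1): S=52.6440. Δ = (V_up−V_dn)/(S_up−S_dn) = (0.0000−0.7814)/(56.3291−43.1681) = -0.0594. V = [p*·0.0000 + (1−p*)·0.7814]/1.04 = 0.0902. B = V − Δ·S = 3.2158.
(2,2): S=68.6940. Δ = (V_up−V_dn)/(S_up−S_dn) = (0.0000−0.0000)/(73.5026−56.3291) = 0.0000. V = [p*·0.0000 + (1−p*)·0.0000]/1.04 = 0.0000. B = V − Δ·S = 0.0000.
(1,0): S=49.2000. Δ = (V_up−V_dn)/(S_up−S_dn) = (0.0902−1.5226)/(52.6440−40.3440) = -0.1165. V = [p*·0.0902 + (1−p*)·1.5226]/1.04 = 0.2520. B = V − Δ·S = 5.9819.
(1,1): S=64.2000. Δ = (V_up−V_dn)/(S_up−S_dn) = (0.0000−0.0902)/(68.6940−52.6440) = -0.0056. V = [p*·0.0000 + (1−p*)·0.0902]/1.04 = 0.0104. B = V − Δ·S = 0.3711.
(0,0): S=60.0000. Δ = (V_up−V_dn)/(S_up−S_dn) = (0.0104−0.2520)/(64.2000−49.2000) = -0.0161. V = [p*·0.0104 + (1−p*)·0.2520]/1.04 = 0.0379. B = V − Δ·S = 1.0042.
The time-0 hedge costs 0.0379, which is the no-arbitrage price.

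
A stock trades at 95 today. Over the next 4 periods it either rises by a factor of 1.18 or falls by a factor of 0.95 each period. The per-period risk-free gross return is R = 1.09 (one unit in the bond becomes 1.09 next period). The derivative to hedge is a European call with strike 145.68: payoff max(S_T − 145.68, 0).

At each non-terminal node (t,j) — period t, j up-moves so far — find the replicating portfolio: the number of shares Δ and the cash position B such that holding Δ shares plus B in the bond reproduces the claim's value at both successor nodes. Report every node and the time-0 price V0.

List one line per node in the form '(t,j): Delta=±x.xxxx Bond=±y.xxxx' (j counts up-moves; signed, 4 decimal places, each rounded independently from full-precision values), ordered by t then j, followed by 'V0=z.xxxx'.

No-arbitrage ⇒ martingale measure with p* = (R−d)/(u−d) = 0.6087.
At expiry t=4: V(4,0)=0.0000, V(4,1)=0.0000, V(4,2)=0.0000, V(4,3)=2.6036, V(4,4)=38.5039
  t=3,j=0: stock 81.4506 → up 96.1117 (V=0.0000), down 77.3781 (V=0.0000). Price 0.0000; hedge Δ=0.0000, bond B=0.0000.
  t=3,j=1: stock 101.1702 → up 119.3809 (V=0.0000), down 96.1117 (V=0.0000). Price 0.0000; hedge Δ=0.0000, bond B=0.0000.
  t=3,j=2: stock 125.6641 → up 148.2836 (V=2.6036), down 119.3809 (V=0.0000). Price 1.4540; hedge Δ=0.0901, bond B=-9.8662.
  t=3,j=3: stock 156.0880 → up 184.1839 (V=38.5039), down 148.2836 (V=2.6036). Price 22.4367; hedge Δ=1.0000, bond B=-133.6514.
  t=2,j=0: stock 85.7375 → up 101.1702 (V=0.0000), down 81.4506 (V=0.0000). Price 0.0000; hedge Δ=0.0000, bond B=0.0000.
  t=2,j=1: stock 106.4950 → up 125.6641 (V=1.4540), down 101.1702 (V=0.0000). Price 0.8119; hedge Δ=0.0594, bond B=-5.5096.
  t=2,j=2: stock 132.2780 → up 156.0880 (V=22.4367), down 125.6641 (V=1.4540). Price 13.0514; hedge Δ=0.6897, bond B=-78.1777.
  t=1,j=0: stock 90.2500 → up 106.4950 (V=0.8119), down 85.7375 (V=0.0000). Price 0.4534; hedge Δ=0.0391, bond B=-3.0768.
  t=1,j=1: stock 112.1000 → up 132.2780 (V=13.0514), down 106.4950 (V=0.8119). Price 7.5799; hedge Δ=0.4747, bond B=-45.6352.
  t=0,j=0: stock 95.0000 → up 112.1000 (V=7.5799), down 90.2500 (V=0.4534). Price 4.3957; hedge Δ=0.3262, bond B=-26.5889.
Check: Δ(0,0)·S0 + B(0,0) = 4.3957 = V0.

(0,0): Delta=0.3262 Bond=-26.5889
(1,0): Delta=0.0391 Bond=-3.0768
(1,1): Delta=0.4747 Bond=-45.6352
(2,0): Delta=0.0000 Bond=0.0000
(2,1): Delta=0.0594 Bond=-5.5096
(2,2): Delta=0.6897 Bond=-78.1777
(3,0): Delta=0.0000 Bond=0.0000
(3,1): Delta=0.0000 Bond=0.0000
(3,2): Delta=0.0901 Bond=-9.8662
(3,3): Delta=1.0000 Bond=-133.6514
V0=4.3957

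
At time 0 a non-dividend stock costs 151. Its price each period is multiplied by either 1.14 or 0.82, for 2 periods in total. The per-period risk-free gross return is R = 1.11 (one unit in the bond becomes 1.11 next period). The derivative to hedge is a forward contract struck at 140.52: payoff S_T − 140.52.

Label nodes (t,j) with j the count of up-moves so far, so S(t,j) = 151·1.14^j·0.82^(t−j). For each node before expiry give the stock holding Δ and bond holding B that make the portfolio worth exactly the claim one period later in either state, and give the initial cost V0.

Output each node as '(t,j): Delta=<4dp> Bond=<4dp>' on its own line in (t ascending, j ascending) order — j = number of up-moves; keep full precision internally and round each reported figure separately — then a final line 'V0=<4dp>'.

Under the risk-neutral measure, an up-move has probability p* = (R−d)/(u−d) = 0.9063 and values discount at R = 1.11.
Terminal payoffs: V(2,0)=-38.9876, V(2,1)=0.6348, V(2,2)=55.7196
  t=1,j=0: stock 123.8200 → up 141.1548 (V=0.6348), down 101.5324 (V=-38.9876). Price -2.7746; hedge Δ=1.0000, bond B=-126.5946.
  t=1,j=1: stock 172.1400 → up 196.2396 (V=55.7196), down 141.1548 (V=0.6348). Price 45.5454; hedge Δ=1.0000, bond B=-126.5946.
  t=0,j=0: stock 151.0000 → up 172.1400 (V=45.5454), down 123.8200 (V=-2.7746). Price 36.9508; hedge Δ=1.0000, bond B=-114.0492.
Self-financing check: at every node Δ·S+B equals the discounted successor values.

(0,0): Delta=1.0000 Bond=-114.0492
(1,0): Delta=1.0000 Bond=-126.5946
(1,1): Delta=1.0000 Bond=-126.5946
V0=36.9508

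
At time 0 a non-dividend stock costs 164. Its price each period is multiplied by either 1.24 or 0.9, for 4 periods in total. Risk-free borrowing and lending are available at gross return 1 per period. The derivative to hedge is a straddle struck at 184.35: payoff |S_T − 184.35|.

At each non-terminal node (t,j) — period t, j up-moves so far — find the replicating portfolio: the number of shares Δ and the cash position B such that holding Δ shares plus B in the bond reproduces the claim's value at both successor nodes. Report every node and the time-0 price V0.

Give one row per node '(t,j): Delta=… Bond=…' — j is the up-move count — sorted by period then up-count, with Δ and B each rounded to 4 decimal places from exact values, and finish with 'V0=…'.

(0,0): Delta=-0.0821 Bond=61.0985
(1,0): Delta=-0.4046 Bond=108.6999
(1,1): Delta=0.4797 Bond=-53.1447
(2,0): Delta=-0.7408 Bond=153.3564
(2,1): Delta=0.1810 Bond=1.5242
(2,2): Delta=1.0000 Bond=-184.3500
(3,0): Delta=-1.0000 Bond=184.3500
(3,1): Delta=-0.2892 Bond=78.9717
(3,2): Delta=1.0000 Bond=-184.3500
(3,3): Delta=1.0000 Bond=-184.3500
V0=47.6357

No-arbitrage ⇒ martingale measure with p* = (R−d)/(u−d) = 0.2941.
Payoff layer (t=4): V(4,0)=76.7496, V(4,1)=36.1006, V(4,2)=19.9048, V(4,3)=97.0677, V(4,4)=203.3811
  t=3,j=0: stock 119.5560 → up 148.2494 (V=36.1006), down 107.6004 (V=76.7496). Price 64.7940; hedge Δ=-1.0000, bond B=184.3500.
  t=3,j=1: stock 164.7216 → up 204.2548 (V=19.9048), down 148.2494 (V=36.1006). Price 31.3371; hedge Δ=-0.2892, bond B=78.9717.
  t=3,j=2: stock 226.9498 → up 281.4177 (V=97.0677), down 204.2548 (V=19.9048). Price 42.5998; hedge Δ=1.0000, bond B=-184.3500.
  t=3,j=3: stock 312.6863 → up 387.7311 (V=203.3811), down 281.4177 (V=97.0677). Price 128.3363; hedge Δ=1.0000, bond B=-184.3500.
  t=2,j=0: stock 132.8400 → up 164.7216 (V=31.3371), down 119.5560 (V=64.7940). Price 54.9537; hedge Δ=-0.7408, bond B=153.3564.
  t=2,j=1: stock 183.0240 → up 226.9498 (V=42.5998), down 164.7216 (V=31.3371). Price 34.6496; hedge Δ=0.1810, bond B=1.5242.
  t=2,j=2: stock 252.1664 → up 312.6863 (V=128.3363), down 226.9498 (V=42.5998). Price 67.8164; hedge Δ=1.0000, bond B=-184.3500.
  t=1,j=0: stock 147.6000 → up 183.0240 (V=34.6496), down 132.8400 (V=54.9537). Price 48.9819; hedge Δ=-0.4046, bond B=108.6999.
  t=1,j=1: stock 203.3600 → up 252.1664 (V=67.8164), down 183.0240 (V=34.6496). Price 44.4046; hedge Δ=0.4797, bond B=-53.1447.
  t=0,j=0: stock 164.0000 → up 203.3600 (V=44.4046), down 147.6000 (V=48.9819). Price 47.6357; hedge Δ=-0.0821, bond B=61.0985.
Each (Δ,B) replicates both successor values, so the strategy is self-financing and V0 is arbitrage-free.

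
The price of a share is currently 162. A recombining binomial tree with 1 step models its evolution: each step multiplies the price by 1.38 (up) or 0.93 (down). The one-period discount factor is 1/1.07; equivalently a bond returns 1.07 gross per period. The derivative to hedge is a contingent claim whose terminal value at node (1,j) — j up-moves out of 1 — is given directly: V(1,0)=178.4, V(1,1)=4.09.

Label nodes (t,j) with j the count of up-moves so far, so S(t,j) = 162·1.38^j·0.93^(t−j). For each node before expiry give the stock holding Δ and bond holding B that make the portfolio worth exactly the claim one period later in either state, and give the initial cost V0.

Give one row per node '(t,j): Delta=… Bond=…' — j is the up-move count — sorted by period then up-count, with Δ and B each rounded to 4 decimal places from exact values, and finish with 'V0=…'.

No-arbitrage ⇒ martingale measure with p* = (R−d)/(u−d) = 0.3111.
Terminal values V(1,·): V(1,0)=178.4000, V(1,1)=4.0900
(0,0): S=162.0000. Δ = (V_up−V_dn)/(S_up−S_dn) = (4.0900−178.4000)/(223.5600−150.6600) = -2.3911. V = [p*·4.0900 + (1−p*)·178.4000]/1.07 = 116.0469. B = V − Δ·S = 503.4025.
Each (Δ,B) replicates both successor values, so the strategy is self-financing and V0 is arbitrage-free.

(0,0): Delta=-2.3911 Bond=503.4025
V0=116.0469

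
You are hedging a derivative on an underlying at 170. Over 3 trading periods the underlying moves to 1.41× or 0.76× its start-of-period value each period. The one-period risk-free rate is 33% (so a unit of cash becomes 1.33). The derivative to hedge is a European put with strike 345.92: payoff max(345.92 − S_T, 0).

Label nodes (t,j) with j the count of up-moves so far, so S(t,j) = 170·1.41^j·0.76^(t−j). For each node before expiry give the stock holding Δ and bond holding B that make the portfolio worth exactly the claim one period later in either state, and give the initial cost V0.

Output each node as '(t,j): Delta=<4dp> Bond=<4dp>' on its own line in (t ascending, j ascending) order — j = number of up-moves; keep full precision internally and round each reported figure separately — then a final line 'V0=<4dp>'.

Since d<R<u, set p* = (R−d)/(u−d) = 0.8769; price each node as the discounted p*-expectation of its children.
Terminal payoffs: V(3,0)=271.2941, V(3,1)=207.4693, V(3,2)=89.0575, V(3,3)=0.0000
Node (2,0) S=98.1920: V=(p*·207.4693+(1−p*)·271.2941)/1.33=161.8982; Δ=(207.4693−271.2941)/(138.4507−74.6259)=-1.0000; B=V−Δ·S=260.0902
Node (2,1) S=182.1720: V=(p*·89.0575+(1−p*)·207.4693)/1.33=77.9182; Δ=(89.0575−207.4693)/(256.8625−138.4507)=-1.0000; B=V−Δ·S=260.0902
Node (2,2) S=337.9770: V=(p*·0.0000+(1−p*)·89.0575)/1.33=8.2413; Δ=(0.0000−89.0575)/(476.5476−256.8625)=-0.4054; B=V−Δ·S=145.2528
Node (1,0) S=129.2000: V=(p*·77.9182+(1−p*)·161.8982)/1.33=66.3566; Δ=(77.9182−161.8982)/(182.1720−98.1920)=-1.0000; B=V−Δ·S=195.5566
Node (1,1) S=239.7000: V=(p*·8.2413+(1−p*)·77.9182)/1.33=12.6443; Δ=(8.2413−77.9182)/(337.9770−182.1720)=-0.4472; B=V−Δ·S=119.8396
Node (0,0) S=170.0000: V=(p*·12.6443+(1−p*)·66.3566)/1.33=14.4775; Δ=(12.6443−66.3566)/(239.7000−129.2000)=-0.4861; B=V−Δ·S=97.1117
Each (Δ,B) replicates both successor values, so the strategy is self-financing and V0 is arbitrage-free.

(0,0): Delta=-0.4861 Bond=97.1117
(1,0): Delta=-1.0000 Bond=195.5566
(1,1): Delta=-0.4472 Bond=119.8396
(2,0): Delta=-1.0000 Bond=260.0902
(2,1): Delta=-1.0000 Bond=260.0902
(2,2): Delta=-0.4054 Bond=145.2528
V0=14.4775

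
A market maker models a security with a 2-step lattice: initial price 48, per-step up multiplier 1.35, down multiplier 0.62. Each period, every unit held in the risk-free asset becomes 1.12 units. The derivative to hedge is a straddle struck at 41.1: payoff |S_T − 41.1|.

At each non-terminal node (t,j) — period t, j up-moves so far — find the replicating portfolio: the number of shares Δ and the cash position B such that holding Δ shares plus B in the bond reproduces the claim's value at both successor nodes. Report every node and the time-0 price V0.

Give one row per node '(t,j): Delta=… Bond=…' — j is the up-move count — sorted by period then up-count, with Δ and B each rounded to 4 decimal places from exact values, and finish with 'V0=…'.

Risk-neutral probability p* = (R−d)/(u−d) = (1.12−0.62)/(1.35−0.62) = 0.6849.
Terminal payoffs: V(2,0)=22.6488, V(2,1)=0.9240, V(2,2)=46.3800
  t=1,j=0: stock 29.7600 → up 40.1760 (V=0.9240), down 18.4512 (V=22.6488). Price 6.9364; hedge Δ=-1.0000, bond B=36.6964.
  t=1,j=1: stock 64.8000 → up 87.4800 (V=46.3800), down 40.1760 (V=0.9240). Price 28.6234; hedge Δ=0.9609, bond B=-33.6451.
  t=0,j=0: stock 48.0000 → up 64.8000 (V=28.6234), down 29.7600 (V=6.9364). Price 19.4558; hedge Δ=0.6189, bond B=-10.2524.
Root portfolio cost Δ·48+B reproduces V0=19.4558.

(0,0): Delta=0.6189 Bond=-10.2524
(1,0): Delta=-1.0000 Bond=36.6964
(1,1): Delta=0.9609 Bond=-33.6451
V0=19.4558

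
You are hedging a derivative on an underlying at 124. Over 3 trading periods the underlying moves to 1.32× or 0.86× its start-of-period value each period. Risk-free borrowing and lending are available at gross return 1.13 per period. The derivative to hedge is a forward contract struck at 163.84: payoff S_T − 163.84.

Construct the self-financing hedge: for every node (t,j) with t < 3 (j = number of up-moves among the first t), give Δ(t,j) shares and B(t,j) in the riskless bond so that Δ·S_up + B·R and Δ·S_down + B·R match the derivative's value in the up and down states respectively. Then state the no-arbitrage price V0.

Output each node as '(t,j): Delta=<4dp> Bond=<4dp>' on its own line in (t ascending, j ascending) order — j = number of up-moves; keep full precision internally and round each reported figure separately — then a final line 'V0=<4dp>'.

No-arbitrage ⇒ martingale measure with p* = (R−d)/(u−d) = 0.5870.
Payoff layer (t=3): V(3,0)=-84.9691, V(3,1)=-42.7823, V(3,2)=21.9695, V(3,3)=121.3560
Node (2,0) S=91.7104: V=(p*·-42.7823+(1−p*)·-84.9691)/1.13=-53.2808; Δ=(-42.7823−-84.9691)/(121.0577−78.8709)=1.0000; B=V−Δ·S=-144.9912
Node (2,1) S=140.7648: V=(p*·21.9695+(1−p*)·-42.7823)/1.13=-4.2264; Δ=(21.9695−-42.7823)/(185.8095−121.0577)=1.0000; B=V−Δ·S=-144.9912
Node (2,2) S=216.0576: V=(p*·121.3560+(1−p*)·21.9695)/1.13=71.0664; Δ=(121.3560−21.9695)/(285.1960−185.8095)=1.0000; B=V−Δ·S=-144.9912
Node (1,0) S=106.6400: V=(p*·-4.2264+(1−p*)·-53.2808)/1.13=-21.6708; Δ=(-4.2264−-53.2808)/(140.7648−91.7104)=1.0000; B=V−Δ·S=-128.3108
Node (1,1) S=163.6800: V=(p*·71.0664+(1−p*)·-4.2264)/1.13=35.3692; Δ=(71.0664−-4.2264)/(216.0576−140.7648)=1.0000; B=V−Δ·S=-128.3108
Node (0,0) S=124.0000: V=(p*·35.3692+(1−p*)·-21.6708)/1.13=10.4507; Δ=(35.3692−-21.6708)/(163.6800−106.6400)=1.0000; B=V−Δ·S=-113.5493
The time-0 hedge costs 10.4507, which is the no-arbitrage price.

(0,0): Delta=1.0000 Bond=-113.5493
(1,0): Delta=1.0000 Bond=-128.3108
(1,1): Delta=1.0000 Bond=-128.3108
(2,0): Delta=1.0000 Bond=-144.9912
(2,1): Delta=1.0000 Bond=-144.9912
(2,2): Delta=1.0000 Bond=-144.9912
V0=10.4507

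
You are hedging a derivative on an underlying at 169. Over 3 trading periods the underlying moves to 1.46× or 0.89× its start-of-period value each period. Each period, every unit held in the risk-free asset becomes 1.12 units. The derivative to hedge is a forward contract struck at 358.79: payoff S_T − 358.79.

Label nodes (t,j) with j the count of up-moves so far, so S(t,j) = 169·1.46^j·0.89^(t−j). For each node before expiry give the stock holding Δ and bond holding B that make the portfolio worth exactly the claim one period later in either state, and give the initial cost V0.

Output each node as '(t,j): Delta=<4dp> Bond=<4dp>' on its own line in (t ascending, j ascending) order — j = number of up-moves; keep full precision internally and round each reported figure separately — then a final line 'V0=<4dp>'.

No-arbitrage ⇒ martingale measure with p* = (R−d)/(u−d) = 0.4035.
At expiry t=3: V(3,0)=-239.6502, V(3,1)=-163.3472, V(3,2)=-38.1760, V(3,3)=167.1610
(2,0): S=133.8649. Δ = (V_up−V_dn)/(S_up−S_dn) = (-163.3472−-239.6502)/(195.4428−119.1398) = 1.0000. V = [p*·-163.3472 + (1−p*)·-239.6502]/1.12 = -186.4833. B = V − Δ·S = -320.3482.
(2,1): S=219.5986. Δ = (V_up−V_dn)/(S_up−S_dn) = (-38.1760−-163.3472)/(320.6140−195.4428) = 1.0000. V = [p*·-38.1760 + (1−p*)·-163.3472]/1.12 = -100.7496. B = V − Δ·S = -320.3482.
(2,2): S=360.2404. Δ = (V_up−V_dn)/(S_up−S_dn) = (167.1610−-38.1760)/(525.9510−320.6140) = 1.0000. V = [p*·167.1610 + (1−p*)·-38.1760]/1.12 = 39.8922. B = V − Δ·S = -320.3482.
(1,0): S=150.4100. Δ = (V_up−V_dn)/(S_up−S_dn) = (-100.7496−-186.4833)/(219.5986−133.8649) = 1.0000. V = [p*·-100.7496 + (1−p*)·-186.4833]/1.12 = -135.6152. B = V − Δ·S = -286.0252.
(1,1): S=246.7400. Δ = (V_up−V_dn)/(S_up−S_dn) = (39.8922−-100.7496)/(360.2404−219.5986) = 1.0000. V = [p*·39.8922 + (1−p*)·-100.7496]/1.12 = -39.2852. B = V − Δ·S = -286.0252.
(0,0): S=169.0000. Δ = (V_up−V_dn)/(S_up−S_dn) = (-39.2852−-135.6152)/(246.7400−150.4100) = 1.0000. V = [p*·-39.2852 + (1−p*)·-135.6152]/1.12 = -86.3796. B = V − Δ·S = -255.3796.
The time-0 hedge costs -86.3796, which is the no-arbitrage price.

(0,0): Delta=1.0000 Bond=-255.3796
(1,0): Delta=1.0000 Bond=-286.0252
(1,1): Delta=1.0000 Bond=-286.0252
(2,0): Delta=1.0000 Bond=-320.3482
(2,1): Delta=1.0000 Bond=-320.3482
(2,2): Delta=1.0000 Bond=-320.3482
V0=-86.3796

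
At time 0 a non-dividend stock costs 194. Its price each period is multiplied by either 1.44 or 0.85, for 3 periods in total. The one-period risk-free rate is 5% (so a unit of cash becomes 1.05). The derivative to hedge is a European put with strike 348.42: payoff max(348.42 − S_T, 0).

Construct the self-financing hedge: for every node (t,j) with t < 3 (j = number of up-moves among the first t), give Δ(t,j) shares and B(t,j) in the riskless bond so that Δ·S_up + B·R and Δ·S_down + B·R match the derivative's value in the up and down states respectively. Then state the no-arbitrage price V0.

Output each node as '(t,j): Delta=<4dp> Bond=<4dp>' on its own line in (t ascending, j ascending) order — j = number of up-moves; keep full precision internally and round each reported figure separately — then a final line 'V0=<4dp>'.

(0,0): Delta=-0.7898 Bond=267.9637
(1,0): Delta=-1.0000 Bond=316.0272
(1,1): Delta=-0.5478 Bond=213.7646
(2,0): Delta=-1.0000 Bond=331.8286
(2,1): Delta=-1.0000 Bond=331.8286
(2,2): Delta=-0.0273 Bond=15.0703
V0=114.7464

No-arbitrage ⇒ martingale measure with p* = (R−d)/(u−d) = 0.3390.
Terminal payoffs: V(3,0)=229.2798, V(3,1)=146.5824, V(3,2)=6.4834, V(3,3)=0.0000
  t=2,j=0: stock 140.1650 → up 201.8376 (V=146.5824), down 119.1402 (V=229.2798). Price 191.6636; hedge Δ=-1.0000, bond B=331.8286.
  t=2,j=1: stock 237.4560 → up 341.9366 (V=6.4834), down 201.8376 (V=146.5824). Price 94.3726; hedge Δ=-1.0000, bond B=331.8286.
  t=2,j=2: stock 402.2784 → up 579.2809 (V=0.0000), down 341.9366 (V=6.4834). Price 4.0815; hedge Δ=-0.0273, bond B=15.0703.
  t=1,j=0: stock 164.9000 → up 237.4560 (V=94.3726), down 140.1650 (V=191.6636). Price 151.1272; hedge Δ=-1.0000, bond B=316.0272.
  t=1,j=1: stock 279.3600 → up 402.2784 (V=4.0815), down 237.4560 (V=94.3726). Price 60.7290; hedge Δ=-0.5478, bond B=213.7646.
  t=0,j=0: stock 194.0000 → up 279.3600 (V=60.7290), down 164.9000 (V=151.1272). Price 114.7464; hedge Δ=-0.7898, bond B=267.9637.
Each (Δ,B) replicates both successor values, so the strategy is self-financing and V0 is arbitrage-free.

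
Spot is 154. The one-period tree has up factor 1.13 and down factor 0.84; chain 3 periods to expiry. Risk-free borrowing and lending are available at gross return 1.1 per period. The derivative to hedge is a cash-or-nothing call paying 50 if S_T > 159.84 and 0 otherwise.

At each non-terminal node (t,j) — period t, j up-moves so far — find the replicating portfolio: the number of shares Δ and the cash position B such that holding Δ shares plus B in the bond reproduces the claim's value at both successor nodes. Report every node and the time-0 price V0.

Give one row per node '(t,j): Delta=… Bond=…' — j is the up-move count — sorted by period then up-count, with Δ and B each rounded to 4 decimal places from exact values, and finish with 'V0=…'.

(0,0): Delta=0.1716 Bond=10.0118
(1,0): Delta=1.0863 Bond=-107.3103
(1,1): Delta=0.0932 Bond=24.6656
(2,0): Delta=0.0000 Bond=0.0000
(2,1): Delta=1.1795 Bond=-131.6614
(2,2): Delta=0.0000 Bond=45.4545
V0=36.4429

Risk-neutral probability p* = (R−d)/(u−d) = (1.1−0.84)/(1.13−0.84) = 0.8966.
At expiry t=3: V(3,0)=0.0000, V(3,1)=0.0000, V(3,2)=50.0000, V(3,3)=50.0000
(2,0): S=108.6624. Δ = (V_up−V_dn)/(S_up−S_dn) = (0.0000−0.0000)/(122.7885−91.2764) = 0.0000. V = [p*·0.0000 + (1−p*)·0.0000]/1.1 = 0.0000. B = V − Δ·S = 0.0000.
(2,1): S=146.1768. Δ = (V_up−V_dn)/(S_up−S_dn) = (50.0000−0.0000)/(165.1798−122.7885) = 1.1795. V = [p*·50.0000 + (1−p*)·0.0000]/1.1 = 40.7524. B = V − Δ·S = -131.6614.
(2,2): S=196.6426. Δ = (V_up−V_dn)/(S_up−S_dn) = (50.0000−50.0000)/(222.2061−165.1798) = 0.0000. V = [p*·50.0000 + (1−p*)·50.0000]/1.1 = 45.4545. B = V − Δ·S = 45.4545.
(1,0): S=129.3600. Δ = (V_up−V_dn)/(S_up−S_dn) = (40.7524−0.0000)/(146.1768−108.6624) = 1.0863. V = [p*·40.7524 + (1−p*)·0.0000]/1.1 = 33.2151. B = V − Δ·S = -107.3103.
(1,1): S=174.0200. Δ = (V_up−V_dn)/(S_up−S_dn) = (45.4545−40.7524)/(196.6426−146.1768) = 0.0932. V = [p*·45.4545 + (1−p*)·40.7524]/1.1 = 40.8801. B = V − Δ·S = 24.6656.
(0,0): S=154.0000. Δ = (V_up−V_dn)/(S_up−S_dn) = (40.8801−33.2151)/(174.0200−129.3600) = 0.1716. V = [p*·40.8801 + (1−p*)·33.2151]/1.1 = 36.4429. B = V − Δ·S = 10.0118.
Root portfolio cost Δ·154+B reproduces V0=36.4429.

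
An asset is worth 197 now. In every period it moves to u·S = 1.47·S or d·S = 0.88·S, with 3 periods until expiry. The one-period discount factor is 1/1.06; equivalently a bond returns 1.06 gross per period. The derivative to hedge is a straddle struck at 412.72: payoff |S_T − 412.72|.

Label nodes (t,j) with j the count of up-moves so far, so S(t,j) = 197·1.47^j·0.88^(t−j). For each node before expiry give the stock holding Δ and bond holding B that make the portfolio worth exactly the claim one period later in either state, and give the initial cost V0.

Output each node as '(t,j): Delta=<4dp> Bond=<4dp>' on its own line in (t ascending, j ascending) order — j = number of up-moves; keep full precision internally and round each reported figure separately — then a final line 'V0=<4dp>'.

(0,0): Delta=-0.6963 Bond=296.8598
(1,0): Delta=-1.0000 Bond=367.3193
(1,1): Delta=-0.2822 Bond=194.7510
(2,0): Delta=-1.0000 Bond=389.3585
(2,1): Delta=-1.0000 Bond=389.3585
(2,2): Delta=0.6966 Bond=-210.2207
V0=159.6870

Since d<R<u, set p* = (R−d)/(u−d) = 0.3051; price each node as the discounted p*-expectation of its children.
At expiry t=3: V(3,0)=278.4700, V(3,1)=188.4615, V(3,2)=38.1064, V(3,3)=213.0550
  t=2,j=0: stock 152.5568 → up 224.2585 (V=188.4615), down 134.2500 (V=278.4700). Price 236.8017; hedge Δ=-1.0000, bond B=389.3585.
  t=2,j=1: stock 254.8392 → up 374.6136 (V=38.1064), down 224.2585 (V=188.4615). Price 134.5193; hedge Δ=-1.0000, bond B=389.3585.
  t=2,j=2: stock 425.6973 → up 625.7750 (V=213.0550), down 374.6136 (V=38.1064). Price 86.3024; hedge Δ=0.6966, bond B=-210.2207.
  t=1,j=0: stock 173.3600 → up 254.8392 (V=134.5193), down 152.5568 (V=236.8017). Price 193.9593; hedge Δ=-1.0000, bond B=367.3193.
  t=1,j=1: stock 289.5900 → up 425.6973 (V=86.3024), down 254.8392 (V=134.5193). Price 113.0274; hedge Δ=-0.2822, bond B=194.7510.
  t=0,j=0: stock 197.0000 → up 289.5900 (V=113.0274), down 173.3600 (V=193.9593). Price 159.6870; hedge Δ=-0.6963, bond B=296.8598.
Self-financing check: at every node Δ·S+B equals the discounted successor values.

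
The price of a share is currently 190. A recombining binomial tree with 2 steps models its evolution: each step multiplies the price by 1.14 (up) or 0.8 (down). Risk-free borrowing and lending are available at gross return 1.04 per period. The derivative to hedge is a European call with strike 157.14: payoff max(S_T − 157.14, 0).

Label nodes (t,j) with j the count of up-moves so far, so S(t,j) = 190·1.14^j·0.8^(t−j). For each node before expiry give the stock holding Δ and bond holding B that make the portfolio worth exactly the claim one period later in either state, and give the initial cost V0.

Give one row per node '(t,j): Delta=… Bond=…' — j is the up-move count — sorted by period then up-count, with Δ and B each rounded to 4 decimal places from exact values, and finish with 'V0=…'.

Since d<R<u, set p* = (R−d)/(u−d) = 0.7059; price each node as the discounted p*-expectation of its children.
Terminal payoffs: V(2,0)=0.0000, V(2,1)=16.1400, V(2,2)=89.7840
Node (1,0) S=152.0000: V=(p*·16.1400+(1−p*)·0.0000)/1.04=10.9548; Δ=(16.1400−0.0000)/(173.2800−121.6000)=0.3123; B=V−Δ·S=-36.5158
Node (1,1) S=216.6000: V=(p*·89.7840+(1−p*)·16.1400)/1.04=65.5038; Δ=(89.7840−16.1400)/(246.9240−173.2800)=1.0000; B=V−Δ·S=-151.0962
Node (0,0) S=190.0000: V=(p*·65.5038+(1−p*)·10.9548)/1.04=47.5577; Δ=(65.5038−10.9548)/(216.6000−152.0000)=0.8444; B=V−Δ·S=-112.8808
Check: Δ(0,0)·S0 + B(0,0) = 47.5577 = V0.

(0,0): Delta=0.8444 Bond=-112.8808
(1,0): Delta=0.3123 Bond=-36.5158
(1,1): Delta=1.0000 Bond=-151.0962
V0=47.5577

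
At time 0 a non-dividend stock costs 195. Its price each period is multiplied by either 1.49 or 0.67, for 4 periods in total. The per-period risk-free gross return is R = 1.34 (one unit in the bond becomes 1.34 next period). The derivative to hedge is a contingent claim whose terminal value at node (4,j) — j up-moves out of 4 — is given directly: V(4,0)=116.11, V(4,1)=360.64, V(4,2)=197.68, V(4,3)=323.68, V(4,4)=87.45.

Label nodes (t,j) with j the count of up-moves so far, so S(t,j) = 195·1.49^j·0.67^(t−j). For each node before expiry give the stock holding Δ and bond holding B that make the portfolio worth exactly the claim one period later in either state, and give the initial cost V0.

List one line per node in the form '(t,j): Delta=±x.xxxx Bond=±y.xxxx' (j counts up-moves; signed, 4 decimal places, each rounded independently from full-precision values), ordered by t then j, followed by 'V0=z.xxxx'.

Under the risk-neutral measure, an up-move has probability p* = (R−d)/(u−d) = 0.8171 and values discount at R = 1.34.
Payoff layer (t=4): V(4,0)=116.1100, V(4,1)=360.6400, V(4,2)=197.6800, V(4,3)=323.6800, V(4,4)=87.4500
Node (3,0) S=58.6488: V=(p*·360.6400+(1−p*)·116.1100)/1.34=235.7529; Δ=(360.6400−116.1100)/(87.3867−39.2947)=5.0846; B=V−Δ·S=-62.4544
Node (3,1) S=130.4279: V=(p*·197.6800+(1−p*)·360.6400)/1.34=169.7685; Δ=(197.6800−360.6400)/(194.3376−87.3867)=-1.5237; B=V−Δ·S=368.5002
Node (3,2) S=290.0561: V=(p*·323.6800+(1−p*)·197.6800)/1.34=224.3517; Δ=(323.6800−197.6800)/(432.1835−194.3376)=0.5298; B=V−Δ·S=70.6931
Node (3,3) S=645.0501: V=(p*·87.4500+(1−p*)·323.6800)/1.34=97.5096; Δ=(87.4500−323.6800)/(961.1246−432.1835)=-0.4466; B=V−Δ·S=385.5949
Node (2,0) S=87.5355: V=(p*·169.7685+(1−p*)·235.7529)/1.34=135.7006; Δ=(169.7685−235.7529)/(130.4279−58.6488)=-0.9193; B=V−Δ·S=216.1694
Node (2,1) S=194.6685: V=(p*·224.3517+(1−p*)·169.7685)/1.34=159.9753; Δ=(224.3517−169.7685)/(290.0561−130.4279)=0.3419; B=V−Δ·S=93.4105
Node (2,2) S=432.9195: V=(p*·97.5096+(1−p*)·224.3517)/1.34=90.0839; Δ=(97.5096−224.3517)/(645.0501−290.0561)=-0.3573; B=V−Δ·S=244.7694
Node (1,0) S=130.6500: V=(p*·159.9753+(1−p*)·135.7006)/1.34=116.0708; Δ=(159.9753−135.7006)/(194.6685−87.5355)=0.2266; B=V−Δ·S=86.4674
Node (1,1) S=290.5500: V=(p*·90.0839+(1−p*)·159.9753)/1.34=76.7678; Δ=(90.0839−159.9753)/(432.9195−194.6685)=-0.2934; B=V−Δ·S=162.0013
Node (0,0) S=195.0000: V=(p*·76.7678+(1−p*)·116.0708)/1.34=62.6548; Δ=(76.7678−116.0708)/(290.5500−130.6500)=-0.2458; B=V−Δ·S=110.5852
Check: Δ(0,0)·S0 + B(0,0) = 62.6548 = V0.

(0,0): Delta=-0.2458 Bond=110.5852
(1,0): Delta=0.2266 Bond=86.4674
(1,1): Delta=-0.2934 Bond=162.0013
(2,0): Delta=-0.9193 Bond=216.1694
(2,1): Delta=0.3419 Bond=93.4105
(2,2): Delta=-0.3573 Bond=244.7694
(3,0): Delta=5.0846 Bond=-62.4544
(3,1): Delta=-1.5237 Bond=368.5002
(3,2): Delta=0.5298 Bond=70.6931
(3,3): Delta=-0.4466 Bond=385.5949
V0=62.6548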